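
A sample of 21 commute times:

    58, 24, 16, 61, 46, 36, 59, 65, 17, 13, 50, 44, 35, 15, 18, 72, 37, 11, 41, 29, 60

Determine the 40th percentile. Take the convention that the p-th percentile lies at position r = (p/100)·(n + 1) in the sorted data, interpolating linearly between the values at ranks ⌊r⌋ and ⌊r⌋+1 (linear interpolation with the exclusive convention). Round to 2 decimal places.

33.80

Sorted: 11, 13, 15, 16, 17, 18, 24, 29, 35, 36, 37, 41, 44, 46, 50, 58, 59, 60, 61, 65, 72.
n = 21.
r = (40/100)·(21 + 1) = 8.8.
Rank 8 is 29 and rank 9 is 35.
Interpolate: 29 + 0.8·(35 − 29) = 29 + 0.8·6 = 33.8.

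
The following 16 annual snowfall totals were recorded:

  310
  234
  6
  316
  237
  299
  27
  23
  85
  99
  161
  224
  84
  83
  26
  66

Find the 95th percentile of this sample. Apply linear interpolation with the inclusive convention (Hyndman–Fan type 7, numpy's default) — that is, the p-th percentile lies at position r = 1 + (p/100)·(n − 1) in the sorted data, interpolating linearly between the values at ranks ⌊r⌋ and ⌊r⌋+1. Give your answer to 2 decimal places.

311.50

Sorted: 6, 23, 26, 27, 66, 83, 84, 85, 99, 161, 224, 234, 237, 299, 310, 316.
n = 16.
r = 1 + (95/100)·(16 − 1) = 1 + 14.25 = 15.25.
Rank 15 is 310 and rank 16 is 316.
Interpolate: 310 + 0.25·(316 − 310) = 310 + 0.25·6 = 311.5.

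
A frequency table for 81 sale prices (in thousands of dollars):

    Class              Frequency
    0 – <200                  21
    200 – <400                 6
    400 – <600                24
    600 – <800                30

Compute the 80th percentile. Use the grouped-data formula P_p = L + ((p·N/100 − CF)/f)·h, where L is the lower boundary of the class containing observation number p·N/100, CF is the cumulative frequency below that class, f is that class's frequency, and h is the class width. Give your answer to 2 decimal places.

692.00

N = 81; target position k = 80/100 · 81 = 64.8.
Cumulative frequencies: 21, 27, 51, 81.
Observation 64.8 falls in the class 600 – <800.
L = 600, CF = 51, f = 30, h = 200.
P80 = 600 + ((64.8 − 51)/30)·200 = 600 + 92 = 692.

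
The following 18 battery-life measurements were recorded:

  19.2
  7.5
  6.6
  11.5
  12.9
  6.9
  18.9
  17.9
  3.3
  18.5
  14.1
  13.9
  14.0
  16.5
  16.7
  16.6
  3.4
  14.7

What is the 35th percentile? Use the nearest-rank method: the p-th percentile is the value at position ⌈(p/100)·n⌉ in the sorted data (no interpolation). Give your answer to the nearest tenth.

Sorted: 3.3, 3.4, 6.6, 6.9, 7.5, 11.5, 12.9, 13.9, 14.0, 14.1, 14.7, 16.5, 16.6, 16.7, 17.9, 18.5, 18.9, 19.2.
n = 18.
Position = ⌈35/100 · 18⌉ = ⌈6.3⌉ = 7.
The value at rank 7 is 12.9.

12.9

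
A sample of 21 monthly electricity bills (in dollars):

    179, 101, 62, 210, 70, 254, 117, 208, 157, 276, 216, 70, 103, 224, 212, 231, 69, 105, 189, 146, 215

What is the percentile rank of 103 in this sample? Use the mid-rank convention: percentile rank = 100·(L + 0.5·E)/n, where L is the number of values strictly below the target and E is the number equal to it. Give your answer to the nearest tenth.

Sorted: 62, 69, 70, 70, 101, 103, 105, 117, 146, 157, 179, 189, 208, 210, 212, 215, 216, 224, 231, 254, 276.
Count below 103: L = 5; count equal: E = 1; n = 21.
Percentile rank = 100·(5 + 0.5·1)/21 = 100·5.5/21 = 26.19.

26.2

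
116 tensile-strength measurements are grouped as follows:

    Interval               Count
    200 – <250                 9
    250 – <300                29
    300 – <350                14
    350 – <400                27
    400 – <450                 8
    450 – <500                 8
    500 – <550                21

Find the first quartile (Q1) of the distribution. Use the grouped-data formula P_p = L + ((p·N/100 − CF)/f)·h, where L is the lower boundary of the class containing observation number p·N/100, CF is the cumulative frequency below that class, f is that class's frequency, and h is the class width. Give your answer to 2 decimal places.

284.48

N = 116; target position k = 25/100 · 116 = 29.
Cumulative frequencies: 9, 38, 52, 79, 87, 95, 116.
Observation 29 falls in the class 250 – <300.
L = 250, CF = 9, f = 29, h = 50.
P25 = 250 + ((29 − 9)/29)·50 = 250 + 34.4828 = 284.483.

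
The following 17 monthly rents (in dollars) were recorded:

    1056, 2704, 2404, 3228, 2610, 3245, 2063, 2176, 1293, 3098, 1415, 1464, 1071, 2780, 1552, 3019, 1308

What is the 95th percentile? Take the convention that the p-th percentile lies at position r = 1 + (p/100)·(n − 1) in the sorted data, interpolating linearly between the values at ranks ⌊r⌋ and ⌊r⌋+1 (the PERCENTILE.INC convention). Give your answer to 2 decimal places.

3231.40

Sorted: 1056, 1071, 1293, 1308, 1415, 1464, 1552, 2063, 2176, 2404, 2610, 2704, 2780, 3019, 3098, 3228, 3245.
n = 17.
r = 1 + (95/100)·(17 − 1) = 1 + 15.2 = 16.2.
Rank 16 is 3228 and rank 17 is 3245.
Interpolate: 3228 + 0.2·(3245 − 3228) = 3228 + 0.2·17 = 3231.4.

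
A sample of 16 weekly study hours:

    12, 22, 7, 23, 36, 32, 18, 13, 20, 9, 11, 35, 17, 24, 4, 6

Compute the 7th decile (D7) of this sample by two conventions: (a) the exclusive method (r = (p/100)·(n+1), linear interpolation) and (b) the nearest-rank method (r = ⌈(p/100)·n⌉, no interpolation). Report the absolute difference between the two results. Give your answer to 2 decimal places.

Sorted: 4, 6, 7, 9, 11, 12, 13, 17, 18, 20, 22, 23, 24, 32, 35, 36.
n = 16.
(a) r = 11.9; between ranks 11 (22) and 12 (23): 22.9.
(b) the nearest-rank method: rank 12 → 23.
|22.9 − 23| = 0.1.

0.10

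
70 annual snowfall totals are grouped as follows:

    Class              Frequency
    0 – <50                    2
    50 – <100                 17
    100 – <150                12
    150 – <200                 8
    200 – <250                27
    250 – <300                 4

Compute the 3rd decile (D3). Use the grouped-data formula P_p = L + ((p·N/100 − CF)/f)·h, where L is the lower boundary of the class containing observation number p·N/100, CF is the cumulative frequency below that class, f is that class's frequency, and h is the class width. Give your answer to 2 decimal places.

108.33

N = 70; target position k = 30/100 · 70 = 21.
Cumulative frequencies: 2, 19, 31, 39, 66, 70.
Observation 21 falls in the class 100 – <150.
L = 100, CF = 19, f = 12, h = 50.
P30 = 100 + ((21 − 19)/12)·50 = 100 + 8.33333 = 108.333.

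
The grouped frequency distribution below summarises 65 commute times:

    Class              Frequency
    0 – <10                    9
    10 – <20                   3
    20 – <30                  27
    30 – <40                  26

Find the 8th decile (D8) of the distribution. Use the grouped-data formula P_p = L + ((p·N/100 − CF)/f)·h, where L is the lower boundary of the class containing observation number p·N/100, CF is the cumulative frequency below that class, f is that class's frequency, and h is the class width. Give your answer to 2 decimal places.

35.00

N = 65; target position k = 80/100 · 65 = 52.
Cumulative frequencies: 9, 12, 39, 65.
Observation 52 falls in the class 30 – <40.
L = 30, CF = 39, f = 26, h = 10.
P80 = 30 + ((52 − 39)/26)·10 = 30 + 5 = 35.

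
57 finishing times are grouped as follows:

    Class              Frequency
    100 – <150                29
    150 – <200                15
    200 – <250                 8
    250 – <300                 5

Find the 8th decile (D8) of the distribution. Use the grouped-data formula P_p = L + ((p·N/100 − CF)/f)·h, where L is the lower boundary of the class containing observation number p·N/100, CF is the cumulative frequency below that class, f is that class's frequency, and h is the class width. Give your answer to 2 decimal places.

210.00

N = 57; target position k = 80/100 · 57 = 45.6.
Cumulative frequencies: 29, 44, 52, 57.
Observation 45.6 falls in the class 200 – <250.
L = 200, CF = 44, f = 8, h = 50.
P80 = 200 + ((45.6 − 44)/8)·50 = 200 + 10 = 210.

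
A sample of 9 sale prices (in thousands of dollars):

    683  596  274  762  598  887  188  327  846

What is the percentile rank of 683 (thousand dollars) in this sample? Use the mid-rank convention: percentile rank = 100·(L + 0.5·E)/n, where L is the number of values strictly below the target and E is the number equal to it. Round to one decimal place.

Sorted: 188, 274, 327, 596, 598, 683, 762, 846, 887.
Count below 683: L = 5; count equal: E = 1; n = 9.
Percentile rank = 100·(5 + 0.5·1)/9 = 100·5.5/9 = 61.11.

61.1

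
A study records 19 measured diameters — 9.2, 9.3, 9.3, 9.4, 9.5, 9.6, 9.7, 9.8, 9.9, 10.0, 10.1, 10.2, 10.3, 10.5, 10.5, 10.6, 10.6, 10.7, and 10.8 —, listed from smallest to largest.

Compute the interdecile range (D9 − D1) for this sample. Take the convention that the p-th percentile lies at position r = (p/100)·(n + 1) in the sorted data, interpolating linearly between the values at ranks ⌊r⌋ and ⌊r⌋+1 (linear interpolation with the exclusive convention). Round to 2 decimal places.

n = 19.
P10: r = 2 (integer) → 9.3.
P90: r = 18 (integer) → 10.7.
Difference: 10.7 − 9.3 = 1.4.

1.40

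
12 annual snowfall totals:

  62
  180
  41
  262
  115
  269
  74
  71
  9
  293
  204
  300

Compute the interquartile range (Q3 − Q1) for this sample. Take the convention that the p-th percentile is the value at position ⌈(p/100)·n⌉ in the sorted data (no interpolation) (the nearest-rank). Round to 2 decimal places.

Sorted: 9, 41, 62, 71, 74, 115, 180, 204, 262, 269, 293, 300.
n = 12.
P25: rank ⌈25/100·12⌉ = 3 → 62.
P75: rank ⌈75/100·12⌉ = 9 → 262.
Difference: 262 − 62 = 200.

200.00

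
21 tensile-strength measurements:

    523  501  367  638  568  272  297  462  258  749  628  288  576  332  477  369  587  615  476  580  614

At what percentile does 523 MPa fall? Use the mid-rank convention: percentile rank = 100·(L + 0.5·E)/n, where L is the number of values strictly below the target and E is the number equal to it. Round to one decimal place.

54.8

Sorted: 258, 272, 288, 297, 332, 367, 369, 462, 476, 477, 501, 523, 568, 576, 580, 587, 614, 615, 628, 638, 749.
Count below 523: L = 11; count equal: E = 1; n = 21.
Percentile rank = 100·(11 + 0.5·1)/21 = 100·11.5/21 = 54.76.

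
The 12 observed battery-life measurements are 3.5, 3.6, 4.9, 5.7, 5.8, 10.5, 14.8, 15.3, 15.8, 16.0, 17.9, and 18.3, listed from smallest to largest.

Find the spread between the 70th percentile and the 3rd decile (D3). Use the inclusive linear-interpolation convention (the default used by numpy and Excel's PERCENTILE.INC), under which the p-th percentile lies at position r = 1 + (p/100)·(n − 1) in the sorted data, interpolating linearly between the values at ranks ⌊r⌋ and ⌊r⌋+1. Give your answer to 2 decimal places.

n = 12.
P30: r = 4.3; ranks 4–5 are 5.7, 5.8; interpolating gives 5.73.
P70: r = 8.7; ranks 8–9 are 15.3, 15.8; interpolating gives 15.65.
Difference: 15.65 − 5.73 = 9.92.

9.92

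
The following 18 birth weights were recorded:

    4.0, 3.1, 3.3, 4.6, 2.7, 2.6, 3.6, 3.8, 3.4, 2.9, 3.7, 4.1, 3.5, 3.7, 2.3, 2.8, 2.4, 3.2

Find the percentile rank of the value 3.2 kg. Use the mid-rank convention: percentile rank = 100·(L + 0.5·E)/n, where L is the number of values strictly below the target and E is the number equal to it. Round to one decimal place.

Sorted: 2.3, 2.4, 2.6, 2.7, 2.8, 2.9, 3.1, 3.2, 3.3, 3.4, 3.5, 3.6, 3.7, 3.7, 3.8, 4.0, 4.1, 4.6.
Count below 3.2: L = 7; count equal: E = 1; n = 18.
Percentile rank = 100·(7 + 0.5·1)/18 = 100·7.5/18 = 41.67.

41.7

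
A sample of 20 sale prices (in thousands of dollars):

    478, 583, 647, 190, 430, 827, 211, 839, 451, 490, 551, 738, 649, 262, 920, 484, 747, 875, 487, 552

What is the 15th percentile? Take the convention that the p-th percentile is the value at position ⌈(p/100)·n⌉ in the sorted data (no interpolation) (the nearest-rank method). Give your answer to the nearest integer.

262

Sorted: 190, 211, 262, 430, 451, 478, 484, 487, 490, 551, 552, 583, 647, 649, 738, 747, 827, 839, 875, 920.
n = 20.
Position = ⌈15/100 · 20⌉ = ⌈3⌉ = 3.
The value at rank 3 is 262.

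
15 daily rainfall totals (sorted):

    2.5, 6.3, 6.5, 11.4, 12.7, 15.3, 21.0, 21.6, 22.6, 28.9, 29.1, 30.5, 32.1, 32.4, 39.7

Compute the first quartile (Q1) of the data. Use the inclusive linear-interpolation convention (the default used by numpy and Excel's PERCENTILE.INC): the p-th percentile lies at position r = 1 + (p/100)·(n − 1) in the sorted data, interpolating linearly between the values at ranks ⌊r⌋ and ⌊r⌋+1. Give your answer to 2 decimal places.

n = 15.
r = 1 + (25/100)·(15 − 1) = 1 + 3.5 = 4.5.
Rank 4 is 11.4 and rank 5 is 12.7.
Interpolate: 11.4 + 0.5·(12.7 − 11.4) = 11.4 + 0.5·1.3 = 12.05.

12.05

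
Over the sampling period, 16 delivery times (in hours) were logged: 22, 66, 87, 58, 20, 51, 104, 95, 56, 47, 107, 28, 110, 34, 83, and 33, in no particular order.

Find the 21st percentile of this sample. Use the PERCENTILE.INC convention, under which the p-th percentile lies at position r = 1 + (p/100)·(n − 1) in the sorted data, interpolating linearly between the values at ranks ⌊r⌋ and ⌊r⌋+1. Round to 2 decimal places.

Sorted: 20, 22, 28, 33, 34, 47, 51, 56, 58, 66, 83, 87, 95, 104, 107, 110.
n = 16.
r = 1 + (21/100)·(16 − 1) = 1 + 3.15 = 4.15.
Rank 4 is 33 and rank 5 is 34.
Interpolate: 33 + 0.15·(34 − 33) = 33 + 0.15·1 = 33.15.

33.15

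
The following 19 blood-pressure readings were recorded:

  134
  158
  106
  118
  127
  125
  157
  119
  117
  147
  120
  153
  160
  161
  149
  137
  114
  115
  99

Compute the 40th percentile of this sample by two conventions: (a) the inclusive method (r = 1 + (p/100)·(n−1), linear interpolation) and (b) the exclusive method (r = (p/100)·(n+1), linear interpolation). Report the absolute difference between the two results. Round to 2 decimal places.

1.00

Sorted: 99, 106, 114, 115, 117, 118, 119, 120, 125, 127, 134, 137, 147, 149, 153, 157, 158, 160, 161.
n = 19.
(a) r = 8.2; between ranks 8 (120) and 9 (125): 121.
(b) r = 8 → value at rank 8 = 120.
|121 − 120| = 1.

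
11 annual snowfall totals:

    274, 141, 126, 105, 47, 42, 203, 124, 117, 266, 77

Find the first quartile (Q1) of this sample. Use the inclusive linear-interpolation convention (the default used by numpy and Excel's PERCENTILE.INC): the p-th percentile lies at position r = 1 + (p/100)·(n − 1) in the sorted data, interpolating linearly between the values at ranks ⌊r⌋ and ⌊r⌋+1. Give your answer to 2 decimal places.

91.00

Sorted: 42, 47, 77, 105, 117, 124, 126, 141, 203, 266, 274.
n = 11.
r = 1 + (25/100)·(11 − 1) = 1 + 2.5 = 3.5.
Rank 3 is 77 and rank 4 is 105.
Interpolate: 77 + 0.5·(105 − 77) = 77 + 0.5·28 = 91.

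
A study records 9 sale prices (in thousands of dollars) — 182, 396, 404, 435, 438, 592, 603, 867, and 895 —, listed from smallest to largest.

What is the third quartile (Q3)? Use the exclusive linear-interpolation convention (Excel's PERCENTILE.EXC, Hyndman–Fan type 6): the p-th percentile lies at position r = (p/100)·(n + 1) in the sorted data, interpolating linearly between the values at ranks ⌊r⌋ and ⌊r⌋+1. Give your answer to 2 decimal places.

735.00

n = 9.
r = (75/100)·(9 + 1) = 7.5.
Rank 7 is 603 and rank 8 is 867.
Interpolate: 603 + 0.5·(867 − 603) = 603 + 0.5·264 = 735.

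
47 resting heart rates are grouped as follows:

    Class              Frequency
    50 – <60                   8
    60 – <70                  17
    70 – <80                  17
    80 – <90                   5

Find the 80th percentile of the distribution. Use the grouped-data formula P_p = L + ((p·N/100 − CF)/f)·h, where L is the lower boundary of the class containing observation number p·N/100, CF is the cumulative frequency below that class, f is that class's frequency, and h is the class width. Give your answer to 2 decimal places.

N = 47; target position k = 80/100 · 47 = 37.6.
Cumulative frequencies: 8, 25, 42, 47.
Observation 37.6 falls in the class 70 – <80.
L = 70, CF = 25, f = 17, h = 10.
P80 = 70 + ((37.6 − 25)/17)·10 = 70 + 7.41176 = 77.4118.

77.41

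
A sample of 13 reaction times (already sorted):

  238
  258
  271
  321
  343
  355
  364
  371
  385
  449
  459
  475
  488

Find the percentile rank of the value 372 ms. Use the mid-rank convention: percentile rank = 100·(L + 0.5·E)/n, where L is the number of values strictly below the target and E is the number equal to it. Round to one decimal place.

61.5

Count below 372: L = 8; count equal: E = 0; n = 13.
Percentile rank = 100·(8 + 0.5·0)/13 = 100·8/13 = 61.54.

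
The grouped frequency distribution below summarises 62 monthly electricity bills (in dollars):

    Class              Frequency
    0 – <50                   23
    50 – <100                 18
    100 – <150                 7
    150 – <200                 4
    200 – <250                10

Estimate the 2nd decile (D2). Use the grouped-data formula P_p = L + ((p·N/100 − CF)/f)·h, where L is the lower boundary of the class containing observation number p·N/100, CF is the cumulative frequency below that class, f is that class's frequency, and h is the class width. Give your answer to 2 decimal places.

N = 62; target position k = 20/100 · 62 = 12.4.
Cumulative frequencies: 23, 41, 48, 52, 62.
Observation 12.4 falls in the class 0 – <50.
L = 0, CF = 0, f = 23, h = 50.
P20 = 0 + ((12.4 − 0)/23)·50 = 0 + 26.9565 = 26.9565.

26.96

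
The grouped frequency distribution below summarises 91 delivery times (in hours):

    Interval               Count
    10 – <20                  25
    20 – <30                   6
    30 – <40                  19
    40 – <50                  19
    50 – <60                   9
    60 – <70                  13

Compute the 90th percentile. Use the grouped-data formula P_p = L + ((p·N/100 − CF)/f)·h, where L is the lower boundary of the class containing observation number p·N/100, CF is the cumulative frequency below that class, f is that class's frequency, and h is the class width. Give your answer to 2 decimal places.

63.00

N = 91; target position k = 90/100 · 91 = 81.9.
Cumulative frequencies: 25, 31, 50, 69, 78, 91.
Observation 81.9 falls in the class 60 – <70.
L = 60, CF = 78, f = 13, h = 10.
P90 = 60 + ((81.9 − 78)/13)·10 = 60 + 3 = 63.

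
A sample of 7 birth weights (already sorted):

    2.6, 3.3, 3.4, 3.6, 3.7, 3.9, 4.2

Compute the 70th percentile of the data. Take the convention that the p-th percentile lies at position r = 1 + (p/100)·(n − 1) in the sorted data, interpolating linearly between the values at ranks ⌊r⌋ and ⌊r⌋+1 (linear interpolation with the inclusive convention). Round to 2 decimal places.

n = 7.
r = 1 + (70/100)·(7 − 1) = 1 + 4.2 = 5.2.
Rank 5 is 3.7 and rank 6 is 3.9.
Interpolate: 3.7 + 0.2·(3.9 − 3.7) = 3.7 + 0.2·0.2 = 3.74.

3.74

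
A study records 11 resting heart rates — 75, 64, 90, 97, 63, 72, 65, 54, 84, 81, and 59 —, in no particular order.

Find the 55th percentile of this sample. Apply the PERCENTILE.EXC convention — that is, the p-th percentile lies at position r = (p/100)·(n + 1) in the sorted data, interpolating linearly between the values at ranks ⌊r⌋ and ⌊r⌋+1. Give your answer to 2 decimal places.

Sorted: 54, 59, 63, 64, 65, 72, 75, 81, 84, 90, 97.
n = 11.
r = (55/100)·(11 + 1) = 6.6.
Rank 6 is 72 and rank 7 is 75.
Interpolate: 72 + 0.6·(75 − 72) = 72 + 0.6·3 = 73.8.

73.80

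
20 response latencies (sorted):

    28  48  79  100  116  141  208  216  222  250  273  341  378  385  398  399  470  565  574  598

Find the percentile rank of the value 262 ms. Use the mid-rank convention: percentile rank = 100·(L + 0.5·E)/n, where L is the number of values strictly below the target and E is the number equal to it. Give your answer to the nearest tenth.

50.0

Count below 262: L = 10; count equal: E = 0; n = 20.
Percentile rank = 100·(10 + 0.5·0)/20 = 100·10/20 = 50.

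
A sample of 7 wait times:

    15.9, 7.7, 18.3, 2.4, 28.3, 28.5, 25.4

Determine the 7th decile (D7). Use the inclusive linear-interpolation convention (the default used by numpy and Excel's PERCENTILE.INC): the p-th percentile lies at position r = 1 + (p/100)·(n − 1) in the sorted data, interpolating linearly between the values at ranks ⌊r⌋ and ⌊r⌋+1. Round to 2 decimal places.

Sorted: 2.4, 7.7, 15.9, 18.3, 25.4, 28.3, 28.5.
n = 7.
r = 1 + (70/100)·(7 − 1) = 1 + 4.2 = 5.2.
Rank 5 is 25.4 and rank 6 is 28.3.
Interpolate: 25.4 + 0.2·(28.3 − 25.4) = 25.4 + 0.2·2.9 = 25.98.

25.98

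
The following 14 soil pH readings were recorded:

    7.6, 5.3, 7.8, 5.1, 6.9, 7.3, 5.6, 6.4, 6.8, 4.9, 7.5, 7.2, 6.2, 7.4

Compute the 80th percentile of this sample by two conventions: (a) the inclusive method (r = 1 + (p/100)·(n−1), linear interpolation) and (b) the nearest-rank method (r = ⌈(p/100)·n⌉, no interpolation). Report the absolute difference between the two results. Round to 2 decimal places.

Sorted: 4.9, 5.1, 5.3, 5.6, 6.2, 6.4, 6.8, 6.9, 7.2, 7.3, 7.4, 7.5, 7.6, 7.8.
n = 14.
(a) r = 11.4; between ranks 11 (7.4) and 12 (7.5): 7.44.
(b) the nearest-rank method: rank 12 → 7.5.
|7.44 − 7.5| = 0.06.

0.06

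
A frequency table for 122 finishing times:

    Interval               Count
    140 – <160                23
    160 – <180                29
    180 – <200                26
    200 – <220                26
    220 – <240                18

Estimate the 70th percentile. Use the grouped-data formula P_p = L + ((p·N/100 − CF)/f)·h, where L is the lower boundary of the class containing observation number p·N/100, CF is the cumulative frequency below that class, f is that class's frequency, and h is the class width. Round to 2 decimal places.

205.69

N = 122; target position k = 70/100 · 122 = 85.4.
Cumulative frequencies: 23, 52, 78, 104, 122.
Observation 85.4 falls in the class 200 – <220.
L = 200, CF = 78, f = 26, h = 20.
P70 = 200 + ((85.4 − 78)/26)·20 = 200 + 5.69231 = 205.692.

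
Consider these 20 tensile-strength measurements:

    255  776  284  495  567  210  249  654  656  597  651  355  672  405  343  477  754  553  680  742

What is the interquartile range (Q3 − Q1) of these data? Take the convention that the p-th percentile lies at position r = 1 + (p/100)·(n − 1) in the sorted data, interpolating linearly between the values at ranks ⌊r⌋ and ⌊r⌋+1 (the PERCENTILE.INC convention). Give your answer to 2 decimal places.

308.00

Sorted: 210, 249, 255, 284, 343, 355, 405, 477, 495, 553, 567, 597, 651, 654, 656, 672, 680, 742, 754, 776.
n = 20.
P25: r = 5.75; ranks 5–6 are 343, 355; interpolating gives 352.
P75: r = 15.25; ranks 15–16 are 656, 672; interpolating gives 660.
Difference: 660 − 352 = 308.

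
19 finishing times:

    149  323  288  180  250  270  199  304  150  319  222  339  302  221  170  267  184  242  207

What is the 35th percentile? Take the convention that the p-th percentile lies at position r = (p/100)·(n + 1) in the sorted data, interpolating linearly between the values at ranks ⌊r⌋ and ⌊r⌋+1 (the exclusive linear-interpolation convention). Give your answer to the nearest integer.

Sorted: 149, 150, 170, 180, 184, 199, 207, 221, 222, 242, 250, 267, 270, 288, 302, 304, 319, 323, 339.
n = 19.
r = (35/100)·(19 + 1) = 7.
r is an integer, so P35 is the value at rank 7: 207.

207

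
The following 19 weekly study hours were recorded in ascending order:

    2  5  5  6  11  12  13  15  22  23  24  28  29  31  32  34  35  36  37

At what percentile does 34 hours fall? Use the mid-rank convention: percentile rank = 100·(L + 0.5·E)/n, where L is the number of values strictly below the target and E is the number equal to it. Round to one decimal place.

81.6

Count below 34: L = 15; count equal: E = 1; n = 19.
Percentile rank = 100·(15 + 0.5·1)/19 = 100·15.5/19 = 81.58.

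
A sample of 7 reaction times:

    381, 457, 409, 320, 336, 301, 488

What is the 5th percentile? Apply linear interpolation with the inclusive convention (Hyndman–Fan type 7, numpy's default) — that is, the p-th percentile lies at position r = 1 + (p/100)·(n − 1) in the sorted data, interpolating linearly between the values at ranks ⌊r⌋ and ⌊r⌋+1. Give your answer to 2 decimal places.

Sorted: 301, 320, 336, 381, 409, 457, 488.
n = 7.
r = 1 + (5/100)·(7 − 1) = 1 + 0.3 = 1.3.
Rank 1 is 301 and rank 2 is 320.
Interpolate: 301 + 0.3·(320 − 301) = 301 + 0.3·19 = 306.7.

306.70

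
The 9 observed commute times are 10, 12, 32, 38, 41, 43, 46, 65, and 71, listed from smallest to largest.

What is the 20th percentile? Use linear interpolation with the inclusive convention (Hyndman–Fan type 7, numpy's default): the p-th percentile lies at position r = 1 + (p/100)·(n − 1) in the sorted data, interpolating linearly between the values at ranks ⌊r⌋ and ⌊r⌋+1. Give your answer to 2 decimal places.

n = 9.
r = 1 + (20/100)·(9 − 1) = 1 + 1.6 = 2.6.
Rank 2 is 12 and rank 3 is 32.
Interpolate: 12 + 0.6·(32 − 12) = 12 + 0.6·20 = 24.

24.00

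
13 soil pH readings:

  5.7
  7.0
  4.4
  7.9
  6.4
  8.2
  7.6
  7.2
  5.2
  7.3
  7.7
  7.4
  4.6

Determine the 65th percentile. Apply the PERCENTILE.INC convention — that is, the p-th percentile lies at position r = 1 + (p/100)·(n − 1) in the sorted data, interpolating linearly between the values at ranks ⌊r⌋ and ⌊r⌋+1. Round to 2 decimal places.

7.38

Sorted: 4.4, 4.6, 5.2, 5.7, 6.4, 7.0, 7.2, 7.3, 7.4, 7.6, 7.7, 7.9, 8.2.
n = 13.
r = 1 + (65/100)·(13 − 1) = 1 + 7.8 = 8.8.
Rank 8 is 7.3 and rank 9 is 7.4.
Interpolate: 7.3 + 0.8·(7.4 − 7.3) = 7.3 + 0.8·0.1 = 7.38.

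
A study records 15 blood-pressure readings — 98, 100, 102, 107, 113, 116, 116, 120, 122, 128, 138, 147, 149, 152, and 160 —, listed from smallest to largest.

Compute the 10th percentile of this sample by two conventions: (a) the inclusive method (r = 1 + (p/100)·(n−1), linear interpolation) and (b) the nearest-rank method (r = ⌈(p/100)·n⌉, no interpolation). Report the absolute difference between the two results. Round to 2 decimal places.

n = 15.
(a) r = 2.4; between ranks 2 (100) and 3 (102): 100.8.
(b) the nearest-rank method: rank 2 → 100.
|100.8 − 100| = 0.8.

0.80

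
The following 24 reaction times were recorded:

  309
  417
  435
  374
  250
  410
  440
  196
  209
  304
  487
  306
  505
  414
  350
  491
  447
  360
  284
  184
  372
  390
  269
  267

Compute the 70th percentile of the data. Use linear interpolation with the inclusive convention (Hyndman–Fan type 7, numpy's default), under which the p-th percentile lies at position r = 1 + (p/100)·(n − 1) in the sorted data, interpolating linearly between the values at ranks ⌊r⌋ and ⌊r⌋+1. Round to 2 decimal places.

414.30

Sorted: 184, 196, 209, 250, 267, 269, 284, 304, 306, 309, 350, 360, 372, 374, 390, 410, 414, 417, 435, 440, 447, 487, 491, 505.
n = 24.
r = 1 + (70/100)·(24 − 1) = 1 + 16.1 = 17.1.
Rank 17 is 414 and rank 18 is 417.
Interpolate: 414 + 0.1·(417 − 414) = 414 + 0.1·3 = 414.3.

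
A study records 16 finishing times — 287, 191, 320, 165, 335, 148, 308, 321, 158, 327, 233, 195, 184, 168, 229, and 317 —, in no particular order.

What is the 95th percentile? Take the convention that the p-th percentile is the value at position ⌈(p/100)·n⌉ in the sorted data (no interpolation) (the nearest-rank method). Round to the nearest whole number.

335

Sorted: 148, 158, 165, 168, 184, 191, 195, 229, 233, 287, 308, 317, 320, 321, 327, 335.
n = 16.
Position = ⌈95/100 · 16⌉ = ⌈15.2⌉ = 16.
The value at rank 16 is 335.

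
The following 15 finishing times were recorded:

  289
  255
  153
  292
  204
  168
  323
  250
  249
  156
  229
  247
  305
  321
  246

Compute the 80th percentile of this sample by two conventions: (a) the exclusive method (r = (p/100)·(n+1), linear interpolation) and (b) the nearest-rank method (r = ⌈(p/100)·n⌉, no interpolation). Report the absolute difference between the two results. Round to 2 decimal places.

10.40

Sorted: 153, 156, 168, 204, 229, 246, 247, 249, 250, 255, 289, 292, 305, 321, 323.
n = 15.
(a) r = 12.8; between ranks 12 (292) and 13 (305): 302.4.
(b) the nearest-rank method: rank 12 → 292.
|302.4 − 292| = 10.4.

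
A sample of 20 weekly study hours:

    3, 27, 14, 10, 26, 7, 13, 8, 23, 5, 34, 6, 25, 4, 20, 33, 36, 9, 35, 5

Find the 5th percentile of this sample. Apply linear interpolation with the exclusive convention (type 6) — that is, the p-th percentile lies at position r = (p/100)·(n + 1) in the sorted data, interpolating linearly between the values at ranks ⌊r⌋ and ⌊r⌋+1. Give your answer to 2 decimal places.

3.05

Sorted: 3, 4, 5, 5, 6, 7, 8, 9, 10, 13, 14, 20, 23, 25, 26, 27, 33, 34, 35, 36.
n = 20.
r = (5/100)·(20 + 1) = 1.05.
Rank 1 is 3 and rank 2 is 4.
Interpolate: 3 + 0.05·(4 − 3) = 3 + 0.05·1 = 3.05.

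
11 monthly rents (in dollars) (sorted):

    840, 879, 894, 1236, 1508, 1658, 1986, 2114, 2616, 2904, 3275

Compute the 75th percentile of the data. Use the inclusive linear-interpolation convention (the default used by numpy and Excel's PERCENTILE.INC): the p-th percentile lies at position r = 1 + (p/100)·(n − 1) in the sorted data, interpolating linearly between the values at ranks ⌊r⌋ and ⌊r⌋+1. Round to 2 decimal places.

2365.00

n = 11.
r = 1 + (75/100)·(11 − 1) = 1 + 7.5 = 8.5.
Rank 8 is 2114 and rank 9 is 2616.
Interpolate: 2114 + 0.5·(2616 − 2114) = 2114 + 0.5·502 = 2365.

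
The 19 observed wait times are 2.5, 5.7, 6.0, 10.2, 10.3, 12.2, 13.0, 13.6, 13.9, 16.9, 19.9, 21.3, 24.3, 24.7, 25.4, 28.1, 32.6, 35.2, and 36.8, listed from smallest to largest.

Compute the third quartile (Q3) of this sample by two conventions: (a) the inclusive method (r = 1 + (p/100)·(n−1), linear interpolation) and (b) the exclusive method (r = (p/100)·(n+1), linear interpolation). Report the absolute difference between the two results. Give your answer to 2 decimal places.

n = 19.
(a) r = 14.5; between ranks 14 (24.7) and 15 (25.4): 25.05.
(b) r = 15 → value at rank 15 = 25.4.
|25.05 − 25.4| = 0.35.

0.35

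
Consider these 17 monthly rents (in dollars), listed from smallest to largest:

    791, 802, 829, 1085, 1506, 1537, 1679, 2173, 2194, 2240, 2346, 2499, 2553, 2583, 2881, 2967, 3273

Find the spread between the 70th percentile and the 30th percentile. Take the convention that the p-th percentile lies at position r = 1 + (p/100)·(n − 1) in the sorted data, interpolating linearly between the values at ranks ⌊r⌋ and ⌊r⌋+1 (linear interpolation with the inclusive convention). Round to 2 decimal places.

979.00

n = 17.
P30: r = 5.8; ranks 5–6 are 1506, 1537; interpolating gives 1530.8.
P70: r = 12.2; ranks 12–13 are 2499, 2553; interpolating gives 2509.8.
Difference: 2509.8 − 1530.8 = 979.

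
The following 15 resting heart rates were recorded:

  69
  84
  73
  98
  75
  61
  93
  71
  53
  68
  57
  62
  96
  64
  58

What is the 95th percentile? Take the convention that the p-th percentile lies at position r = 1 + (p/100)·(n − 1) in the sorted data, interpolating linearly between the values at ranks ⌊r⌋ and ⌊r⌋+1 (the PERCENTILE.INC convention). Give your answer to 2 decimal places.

Sorted: 53, 57, 58, 61, 62, 64, 68, 69, 71, 73, 75, 84, 93, 96, 98.
n = 15.
r = 1 + (95/100)·(15 − 1) = 1 + 13.3 = 14.3.
Rank 14 is 96 and rank 15 is 98.
Interpolate: 96 + 0.3·(98 − 96) = 96 + 0.3·2 = 96.6.

96.60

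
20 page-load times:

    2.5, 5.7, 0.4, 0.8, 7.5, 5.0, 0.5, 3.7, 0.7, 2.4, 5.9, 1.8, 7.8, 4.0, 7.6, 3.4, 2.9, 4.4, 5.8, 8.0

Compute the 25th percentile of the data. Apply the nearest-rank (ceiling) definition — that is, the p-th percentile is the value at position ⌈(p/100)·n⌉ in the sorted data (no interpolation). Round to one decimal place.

1.8

Sorted: 0.4, 0.5, 0.7, 0.8, 1.8, 2.4, 2.5, 2.9, 3.4, 3.7, 4.0, 4.4, 5.0, 5.7, 5.8, 5.9, 7.5, 7.6, 7.8, 8.0.
n = 20.
Position = ⌈25/100 · 20⌉ = ⌈5⌉ = 5.
The value at rank 5 is 1.8.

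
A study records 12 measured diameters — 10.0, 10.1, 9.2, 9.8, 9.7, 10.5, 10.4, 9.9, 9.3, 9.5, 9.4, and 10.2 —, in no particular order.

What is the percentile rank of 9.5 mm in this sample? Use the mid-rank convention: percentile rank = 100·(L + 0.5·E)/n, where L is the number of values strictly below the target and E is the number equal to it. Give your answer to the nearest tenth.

29.2

Sorted: 9.2, 9.3, 9.4, 9.5, 9.7, 9.8, 9.9, 10.0, 10.1, 10.2, 10.4, 10.5.
Count below 9.5: L = 3; count equal: E = 1; n = 12.
Percentile rank = 100·(3 + 0.5·1)/12 = 100·3.5/12 = 29.17.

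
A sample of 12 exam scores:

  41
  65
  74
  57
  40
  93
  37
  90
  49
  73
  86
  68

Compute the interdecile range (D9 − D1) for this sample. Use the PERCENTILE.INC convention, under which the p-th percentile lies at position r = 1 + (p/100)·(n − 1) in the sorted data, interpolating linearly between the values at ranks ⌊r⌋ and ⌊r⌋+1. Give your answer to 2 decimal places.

Sorted: 37, 40, 41, 49, 57, 65, 68, 73, 74, 86, 90, 93.
n = 12.
P10: r = 2.1; ranks 2–3 are 40, 41; interpolating gives 40.1.
P90: r = 10.9; ranks 10–11 are 86, 90; interpolating gives 89.6.
Difference: 89.6 − 40.1 = 49.5.

49.50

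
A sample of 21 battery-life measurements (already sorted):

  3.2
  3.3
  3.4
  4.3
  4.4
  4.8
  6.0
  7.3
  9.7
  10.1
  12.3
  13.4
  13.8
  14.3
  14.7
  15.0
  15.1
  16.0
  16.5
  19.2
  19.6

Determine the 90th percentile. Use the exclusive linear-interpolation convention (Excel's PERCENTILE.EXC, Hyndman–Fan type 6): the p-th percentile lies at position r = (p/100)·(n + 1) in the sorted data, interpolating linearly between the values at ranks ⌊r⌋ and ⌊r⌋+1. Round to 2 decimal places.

18.66

n = 21.
r = (90/100)·(21 + 1) = 19.8.
Rank 19 is 16.5 and rank 20 is 19.2.
Interpolate: 16.5 + 0.8·(19.2 − 16.5) = 16.5 + 0.8·2.7 = 18.66.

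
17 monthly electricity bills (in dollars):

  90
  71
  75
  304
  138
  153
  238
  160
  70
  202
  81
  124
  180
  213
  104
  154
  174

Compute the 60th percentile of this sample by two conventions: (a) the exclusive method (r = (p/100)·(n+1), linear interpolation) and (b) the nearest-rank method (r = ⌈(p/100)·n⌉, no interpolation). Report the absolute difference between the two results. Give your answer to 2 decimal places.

Sorted: 70, 71, 75, 81, 90, 104, 124, 138, 153, 154, 160, 174, 180, 202, 213, 238, 304.
n = 17.
(a) r = 10.8; between ranks 10 (154) and 11 (160): 158.8.
(b) the nearest-rank method: rank 11 → 160.
|158.8 − 160| = 1.2.

1.20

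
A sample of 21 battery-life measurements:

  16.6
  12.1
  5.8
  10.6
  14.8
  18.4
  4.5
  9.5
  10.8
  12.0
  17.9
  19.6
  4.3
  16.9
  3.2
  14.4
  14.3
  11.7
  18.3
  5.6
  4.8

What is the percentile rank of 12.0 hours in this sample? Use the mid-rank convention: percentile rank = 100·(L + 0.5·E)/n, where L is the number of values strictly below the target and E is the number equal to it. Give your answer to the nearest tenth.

50.0

Sorted: 3.2, 4.3, 4.5, 4.8, 5.6, 5.8, 9.5, 10.6, 10.8, 11.7, 12.0, 12.1, 14.3, 14.4, 14.8, 16.6, 16.9, 17.9, 18.3, 18.4, 19.6.
Count below 12.0: L = 10; count equal: E = 1; n = 21.
Percentile rank = 100·(10 + 0.5·1)/21 = 100·10.5/21 = 50.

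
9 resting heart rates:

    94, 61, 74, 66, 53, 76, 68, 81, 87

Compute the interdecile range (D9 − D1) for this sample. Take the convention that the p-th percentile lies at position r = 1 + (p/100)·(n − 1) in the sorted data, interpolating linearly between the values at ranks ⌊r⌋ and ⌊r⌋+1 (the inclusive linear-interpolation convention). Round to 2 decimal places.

29.00

Sorted: 53, 61, 66, 68, 74, 76, 81, 87, 94.
n = 9.
P10: r = 1.8; ranks 1–2 are 53, 61; interpolating gives 59.4.
P90: r = 8.2; ranks 8–9 are 87, 94; interpolating gives 88.4.
Difference: 88.4 − 59.4 = 29.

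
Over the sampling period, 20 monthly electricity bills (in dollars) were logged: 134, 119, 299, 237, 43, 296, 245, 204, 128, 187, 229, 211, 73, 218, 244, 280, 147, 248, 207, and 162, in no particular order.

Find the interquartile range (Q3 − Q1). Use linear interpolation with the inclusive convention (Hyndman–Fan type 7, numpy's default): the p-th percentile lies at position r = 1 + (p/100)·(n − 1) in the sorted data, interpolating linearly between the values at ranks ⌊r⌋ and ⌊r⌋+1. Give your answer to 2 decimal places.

100.50

Sorted: 43, 73, 119, 128, 134, 147, 162, 187, 204, 207, 211, 218, 229, 237, 244, 245, 248, 280, 296, 299.
n = 20.
P25: r = 5.75; ranks 5–6 are 134, 147; interpolating gives 143.75.
P75: r = 15.25; ranks 15–16 are 244, 245; interpolating gives 244.25.
Difference: 244.25 − 143.75 = 100.5.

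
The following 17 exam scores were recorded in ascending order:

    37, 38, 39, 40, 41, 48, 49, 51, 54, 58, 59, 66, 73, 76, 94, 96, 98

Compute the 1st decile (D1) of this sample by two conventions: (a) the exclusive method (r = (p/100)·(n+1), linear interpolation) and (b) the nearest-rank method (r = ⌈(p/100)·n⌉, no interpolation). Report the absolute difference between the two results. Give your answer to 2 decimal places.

n = 17.
(a) r = 1.8; between ranks 1 (37) and 2 (38): 37.8.
(b) the nearest-rank method: rank 2 → 38.
|37.8 − 38| = 0.2.

0.20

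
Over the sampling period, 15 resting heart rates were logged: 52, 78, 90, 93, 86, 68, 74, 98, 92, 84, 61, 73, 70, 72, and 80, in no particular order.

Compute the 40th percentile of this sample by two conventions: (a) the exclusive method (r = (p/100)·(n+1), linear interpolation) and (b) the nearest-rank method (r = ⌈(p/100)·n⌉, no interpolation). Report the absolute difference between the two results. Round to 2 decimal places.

Sorted: 52, 61, 68, 70, 72, 73, 74, 78, 80, 84, 86, 90, 92, 93, 98.
n = 15.
(a) r = 6.4; between ranks 6 (73) and 7 (74): 73.4.
(b) the nearest-rank method: rank 6 → 73.
|73.4 − 73| = 0.4.

0.40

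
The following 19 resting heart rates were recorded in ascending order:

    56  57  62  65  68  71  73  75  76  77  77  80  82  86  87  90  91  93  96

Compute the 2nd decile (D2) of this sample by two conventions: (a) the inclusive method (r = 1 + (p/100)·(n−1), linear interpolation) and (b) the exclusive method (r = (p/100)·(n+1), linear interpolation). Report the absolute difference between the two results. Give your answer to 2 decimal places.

1.80

n = 19.
(a) r = 4.6; between ranks 4 (65) and 5 (68): 66.8.
(b) r = 4 → value at rank 4 = 65.
|66.8 − 65| = 1.8.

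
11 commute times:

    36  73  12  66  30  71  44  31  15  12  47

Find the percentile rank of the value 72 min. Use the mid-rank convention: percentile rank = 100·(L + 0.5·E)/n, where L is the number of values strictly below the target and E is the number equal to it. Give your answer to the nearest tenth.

90.9

Sorted: 12, 12, 15, 30, 31, 36, 44, 47, 66, 71, 73.
Count below 72: L = 10; count equal: E = 0; n = 11.
Percentile rank = 100·(10 + 0.5·0)/11 = 100·10/11 = 90.91.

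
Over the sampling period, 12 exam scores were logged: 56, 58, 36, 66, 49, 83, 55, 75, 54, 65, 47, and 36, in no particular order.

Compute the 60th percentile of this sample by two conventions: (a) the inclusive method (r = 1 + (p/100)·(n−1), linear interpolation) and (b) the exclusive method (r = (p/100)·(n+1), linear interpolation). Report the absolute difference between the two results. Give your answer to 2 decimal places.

Sorted: 36, 36, 47, 49, 54, 55, 56, 58, 65, 66, 75, 83.
n = 12.
(a) r = 7.6; between ranks 7 (56) and 8 (58): 57.2.
(b) r = 7.8; between ranks 7 (56) and 8 (58): 57.6.
|57.2 − 57.6| = 0.4.

0.40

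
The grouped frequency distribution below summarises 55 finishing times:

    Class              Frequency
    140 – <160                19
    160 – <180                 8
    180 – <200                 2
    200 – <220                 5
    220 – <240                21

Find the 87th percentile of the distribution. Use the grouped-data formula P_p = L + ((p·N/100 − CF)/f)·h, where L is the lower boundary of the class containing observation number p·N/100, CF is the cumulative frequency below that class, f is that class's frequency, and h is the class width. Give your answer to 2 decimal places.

233.19

N = 55; target position k = 87/100 · 55 = 47.85.
Cumulative frequencies: 19, 27, 29, 34, 55.
Observation 47.85 falls in the class 220 – <240.
L = 220, CF = 34, f = 21, h = 20.
P87 = 220 + ((47.85 − 34)/21)·20 = 220 + 13.1905 = 233.19.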